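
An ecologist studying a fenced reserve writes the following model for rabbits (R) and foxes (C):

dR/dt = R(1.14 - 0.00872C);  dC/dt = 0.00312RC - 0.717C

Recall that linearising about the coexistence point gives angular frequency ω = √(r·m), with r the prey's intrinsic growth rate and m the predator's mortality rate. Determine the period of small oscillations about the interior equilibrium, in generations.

T ≈ 6.95 generations

Here r = 1.14 and m = 0.717, so r·m = 0.817.
ω = √0.817 = 0.904 per generation, hence T = 2π/ω ≈ 6.95 generations.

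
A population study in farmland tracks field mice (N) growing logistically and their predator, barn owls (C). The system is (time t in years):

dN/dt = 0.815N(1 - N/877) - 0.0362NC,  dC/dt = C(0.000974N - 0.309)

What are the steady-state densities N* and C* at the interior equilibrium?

From dC/dt = 0 with C > 0: 0.000974N* = 0.309, so N* = 317.
Substitute into dN/dt = 0: 0.815(1 - 317/877) = 0.0362C*.
The bracket is 0.638, giving C* = 0.52/0.0362 = 14.4.

N* ≈ 317, C* ≈ 14.4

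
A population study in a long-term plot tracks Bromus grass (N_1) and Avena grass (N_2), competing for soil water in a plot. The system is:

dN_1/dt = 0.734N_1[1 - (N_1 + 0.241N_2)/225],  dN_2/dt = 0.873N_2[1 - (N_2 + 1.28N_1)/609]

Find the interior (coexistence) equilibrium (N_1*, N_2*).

Setting both brackets to zero gives the nullclines N_1 + 0.241N_2 = 225 and 1.28N_1 + N_2 = 609.
Substituting N_2 = 609 - 1.28N_1 into the first: N_1(1 - 0.241·1.28) = 225 - 0.241·609.
So N_1* = 78.2/0.692 = 113, and then N_2* = 609 - 1.28·113 = 464.

N_1* ≈ 113, N_2* ≈ 464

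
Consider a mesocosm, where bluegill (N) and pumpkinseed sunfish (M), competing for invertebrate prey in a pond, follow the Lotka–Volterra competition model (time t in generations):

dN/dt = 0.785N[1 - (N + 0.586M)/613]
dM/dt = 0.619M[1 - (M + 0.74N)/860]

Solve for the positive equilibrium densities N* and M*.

N* ≈ 193, M* ≈ 718

Setting both brackets to zero gives the nullclines N + 0.586M = 613 and 0.74N + M = 860.
Substituting M = 860 - 0.74N into the first: N(1 - 0.586·0.74) = 613 - 0.586·860.
So N* = 109/0.566 = 193, and then M* = 860 - 0.74·193 = 718.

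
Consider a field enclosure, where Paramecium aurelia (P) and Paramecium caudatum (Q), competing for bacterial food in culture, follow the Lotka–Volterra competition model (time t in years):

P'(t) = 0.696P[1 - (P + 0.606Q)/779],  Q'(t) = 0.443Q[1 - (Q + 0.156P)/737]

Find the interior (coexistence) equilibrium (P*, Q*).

Setting both brackets to zero gives the nullclines P + 0.606Q = 779 and 0.156P + Q = 737.
Substituting Q = 737 - 0.156P into the first: P(1 - 0.606·0.156) = 779 - 0.606·737.
So P* = 332/0.905 = 367, and then Q* = 737 - 0.156·367 = 680.

P* ≈ 367, Q* ≈ 680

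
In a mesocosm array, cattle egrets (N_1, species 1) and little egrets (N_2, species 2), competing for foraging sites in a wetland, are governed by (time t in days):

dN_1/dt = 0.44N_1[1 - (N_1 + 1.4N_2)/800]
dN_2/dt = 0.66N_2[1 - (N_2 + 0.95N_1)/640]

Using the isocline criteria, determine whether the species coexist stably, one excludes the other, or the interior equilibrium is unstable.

Compare the nullcline intercepts: K1/α12 = 800/1.4 = 571 < K2 = 640; K2/α21 = 640/0.95 = 674 < K1 = 800.
Since both are reversed, neither can invade when rare; the interior point is a saddle.

unstable coexistence (outcome depends on initial conditions)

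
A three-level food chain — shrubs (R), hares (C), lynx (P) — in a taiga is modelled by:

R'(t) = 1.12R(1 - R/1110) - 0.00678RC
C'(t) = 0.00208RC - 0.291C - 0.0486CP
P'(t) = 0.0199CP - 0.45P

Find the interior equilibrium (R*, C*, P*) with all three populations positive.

R* ≈ 958, C* ≈ 22.6, P* ≈ 35

From dP/dt = 0: 0.0199C* = 0.45, so C* = 22.6.
From dR/dt = 0: 1.12(1 - R*/1110) = 0.00678·22.6, giving R* = 1110·(1 - 0.137) = 958.
From dC/dt = 0: 0.00208·958 - 0.291 = 0.0486P*, so P* = 1.7/0.0486 = 35.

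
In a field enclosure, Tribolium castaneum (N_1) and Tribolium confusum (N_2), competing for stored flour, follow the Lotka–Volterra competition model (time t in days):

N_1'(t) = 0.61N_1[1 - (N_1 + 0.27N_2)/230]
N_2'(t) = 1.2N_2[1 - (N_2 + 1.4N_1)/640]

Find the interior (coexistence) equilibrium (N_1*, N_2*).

N_1* ≈ 92, N_2* ≈ 511

Setting both brackets to zero gives the nullclines N_1 + 0.27N_2 = 230 and 1.4N_1 + N_2 = 640.
Substituting N_2 = 640 - 1.4N_1 into the first: N_1(1 - 0.27·1.4) = 230 - 0.27·640.
So N_1* = 57.2/0.622 = 92, and then N_2* = 640 - 1.4·92 = 511.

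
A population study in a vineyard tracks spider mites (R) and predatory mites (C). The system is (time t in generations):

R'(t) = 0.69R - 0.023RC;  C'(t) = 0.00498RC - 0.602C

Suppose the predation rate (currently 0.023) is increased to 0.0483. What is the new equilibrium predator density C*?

C* ≈ 14.3

At the interior fixed point, setting dR/dt = 0 with R > 0 fixes C* = (prey growth rate)/(RC coefficient) — independent of the other coefficients.
With the change, C* = 0.69/0.0483 = 14.3; it falls from 30.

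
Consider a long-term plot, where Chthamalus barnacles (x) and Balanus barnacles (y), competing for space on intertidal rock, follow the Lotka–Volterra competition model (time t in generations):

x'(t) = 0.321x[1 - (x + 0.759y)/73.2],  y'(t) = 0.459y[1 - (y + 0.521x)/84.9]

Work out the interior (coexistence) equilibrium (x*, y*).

Setting both brackets to zero gives the nullclines x + 0.759y = 73.2 and 0.521x + y = 84.9.
Substituting y = 84.9 - 0.521x into the first: x(1 - 0.759·0.521) = 73.2 - 0.759·84.9.
So x* = 8.76/0.605 = 14.5, and then y* = 84.9 - 0.521·14.5 = 77.4.

x* ≈ 14.5, y* ≈ 77.4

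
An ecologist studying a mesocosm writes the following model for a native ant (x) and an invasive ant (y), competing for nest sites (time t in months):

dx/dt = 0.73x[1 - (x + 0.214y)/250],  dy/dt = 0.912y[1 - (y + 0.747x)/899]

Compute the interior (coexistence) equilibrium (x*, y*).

Setting both brackets to zero gives the nullclines x + 0.214y = 250 and 0.747x + y = 899.
Substituting y = 899 - 0.747x into the first: x(1 - 0.214·0.747) = 250 - 0.214·899.
So x* = 57.6/0.84 = 68.6, and then y* = 899 - 0.747·68.6 = 848.

x* ≈ 68.6, y* ≈ 848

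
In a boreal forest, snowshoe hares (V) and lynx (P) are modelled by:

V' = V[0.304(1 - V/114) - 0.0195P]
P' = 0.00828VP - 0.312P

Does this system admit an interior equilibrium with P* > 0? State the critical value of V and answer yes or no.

Threshold V = 37.7; K > 37.7, so yes, the predator persists.

The predator equation gives dP/dt > 0 only when V > 0.312/0.00828 = 37.7.
Without the predator, V → K = 114. Since 114 > 37.7, the predator can invade and persist.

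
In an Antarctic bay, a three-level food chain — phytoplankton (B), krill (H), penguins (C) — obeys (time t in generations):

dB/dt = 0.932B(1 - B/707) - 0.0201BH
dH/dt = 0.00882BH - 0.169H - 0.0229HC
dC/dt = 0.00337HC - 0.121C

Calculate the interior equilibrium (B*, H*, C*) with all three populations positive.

From dC/dt = 0: 0.00337H* = 0.121, so H* = 35.9.
From dB/dt = 0: 0.932(1 - B*/707) = 0.0201·35.9, giving B* = 707·(1 - 0.774) = 160.
From dH/dt = 0: 0.00882·160 - 0.169 = 0.0229C*, so C* = 1.24/0.0229 = 54.1.

B* ≈ 160, H* ≈ 35.9, C* ≈ 54.1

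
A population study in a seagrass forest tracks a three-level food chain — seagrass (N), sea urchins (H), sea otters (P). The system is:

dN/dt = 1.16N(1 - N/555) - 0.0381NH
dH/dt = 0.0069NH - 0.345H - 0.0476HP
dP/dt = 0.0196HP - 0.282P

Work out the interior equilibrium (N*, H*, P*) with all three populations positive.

N* ≈ 293, H* ≈ 14.4, P* ≈ 35.2

From dP/dt = 0: 0.0196H* = 0.282, so H* = 14.4.
From dN/dt = 0: 1.16(1 - N*/555) = 0.0381·14.4, giving N* = 555·(1 - 0.473) = 293.
From dH/dt = 0: 0.0069·293 - 0.345 = 0.0476P*, so P* = 1.67/0.0476 = 35.2.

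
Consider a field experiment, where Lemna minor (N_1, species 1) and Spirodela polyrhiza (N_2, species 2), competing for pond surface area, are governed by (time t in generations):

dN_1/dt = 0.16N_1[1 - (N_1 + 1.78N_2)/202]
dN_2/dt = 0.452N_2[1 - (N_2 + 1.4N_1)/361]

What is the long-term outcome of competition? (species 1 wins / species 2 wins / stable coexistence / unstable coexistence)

Compare the nullcline intercepts: K1/α12 = 202/1.78 = 113 < K2 = 361; K2/α21 = 361/1.4 = 258 > K1 = 202.
Since the inequalities point opposite ways, species 2 can invade but species 1 cannot.

species 2 excludes species 1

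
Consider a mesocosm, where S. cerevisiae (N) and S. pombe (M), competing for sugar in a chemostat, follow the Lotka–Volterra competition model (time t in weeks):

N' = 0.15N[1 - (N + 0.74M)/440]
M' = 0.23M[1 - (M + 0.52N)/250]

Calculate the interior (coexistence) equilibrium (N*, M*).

Setting both brackets to zero gives the nullclines N + 0.74M = 440 and 0.52N + M = 250.
Substituting M = 250 - 0.52N into the first: N(1 - 0.74·0.52) = 440 - 0.74·250.
So N* = 255/0.615 = 414, and then M* = 250 - 0.52·414 = 34.5.

N* ≈ 414, M* ≈ 34.5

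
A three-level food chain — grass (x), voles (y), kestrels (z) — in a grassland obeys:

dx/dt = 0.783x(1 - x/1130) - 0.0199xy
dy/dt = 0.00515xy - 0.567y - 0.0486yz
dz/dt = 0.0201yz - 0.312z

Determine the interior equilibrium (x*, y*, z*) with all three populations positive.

x* ≈ 684, y* ≈ 15.5, z* ≈ 60.8

From dz/dt = 0: 0.0201y* = 0.312, so y* = 15.5.
From dx/dt = 0: 0.783(1 - x*/1130) = 0.0199·15.5, giving x* = 1130·(1 - 0.395) = 684.
From dy/dt = 0: 0.00515·684 - 0.567 = 0.0486z*, so z* = 2.96/0.0486 = 60.8.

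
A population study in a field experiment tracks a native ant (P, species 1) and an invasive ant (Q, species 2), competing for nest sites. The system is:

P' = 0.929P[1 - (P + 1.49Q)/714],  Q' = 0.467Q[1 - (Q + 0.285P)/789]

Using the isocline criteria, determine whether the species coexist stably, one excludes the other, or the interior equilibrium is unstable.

Compare the nullcline intercepts: K1/α12 = 714/1.49 = 479 < K2 = 789; K2/α21 = 789/0.285 = 2770 > K1 = 714.
Since the inequalities point opposite ways, species 2 can invade but species 1 cannot.

species 2 excludes species 1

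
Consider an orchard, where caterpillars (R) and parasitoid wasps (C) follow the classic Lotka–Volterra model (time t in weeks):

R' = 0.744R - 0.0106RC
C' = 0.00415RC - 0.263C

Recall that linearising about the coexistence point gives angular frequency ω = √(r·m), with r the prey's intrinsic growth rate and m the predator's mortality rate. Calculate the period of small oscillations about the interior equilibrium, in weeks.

T ≈ 14.2 weeks

Here r = 0.744 and m = 0.263, so r·m = 0.196.
ω = √0.196 = 0.442 per week, hence T = 2π/ω ≈ 14.2 weeks.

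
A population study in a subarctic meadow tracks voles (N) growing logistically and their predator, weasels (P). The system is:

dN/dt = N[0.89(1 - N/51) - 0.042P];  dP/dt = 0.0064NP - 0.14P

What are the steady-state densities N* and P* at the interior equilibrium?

From dP/dt = 0 with P > 0: 0.0064N* = 0.14, so N* = 21.9.
Substitute into dN/dt = 0: 0.89(1 - 21.9/51) = 0.042P*.
The bracket is 0.571, giving P* = 0.508/0.042 = 12.1.

N* ≈ 21.9, P* ≈ 12.1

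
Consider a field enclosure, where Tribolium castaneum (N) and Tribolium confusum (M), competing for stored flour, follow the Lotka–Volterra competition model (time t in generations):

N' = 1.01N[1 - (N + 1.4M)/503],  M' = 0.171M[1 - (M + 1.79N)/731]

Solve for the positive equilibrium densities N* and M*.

N* ≈ 346, M* ≈ 112

Setting both brackets to zero gives the nullclines N + 1.4M = 503 and 1.79N + M = 731.
Substituting M = 731 - 1.79N into the first: N(1 - 1.4·1.79) = 503 - 1.4·731.
So N* = -520/-1.51 = 346, and then M* = 731 - 1.79·346 = 112.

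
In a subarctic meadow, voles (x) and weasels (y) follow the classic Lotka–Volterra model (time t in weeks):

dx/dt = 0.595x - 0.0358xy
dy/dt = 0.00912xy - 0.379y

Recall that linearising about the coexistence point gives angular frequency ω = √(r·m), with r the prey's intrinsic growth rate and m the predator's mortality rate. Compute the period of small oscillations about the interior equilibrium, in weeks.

T ≈ 13.2 weeks

Here r = 0.595 and m = 0.379, so r·m = 0.226.
ω = √0.226 = 0.475 per week, hence T = 2π/ω ≈ 13.2 weeks.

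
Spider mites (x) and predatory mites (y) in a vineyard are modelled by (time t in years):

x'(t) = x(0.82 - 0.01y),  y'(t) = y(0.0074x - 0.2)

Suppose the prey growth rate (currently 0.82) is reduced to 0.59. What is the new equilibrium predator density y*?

y* ≈ 59

At the interior fixed point, setting dx/dt = 0 with x > 0 fixes y* = (prey growth rate)/(xy coefficient) — independent of the other coefficients.
With the change, y* = 0.59/0.01 = 59; it falls from 82.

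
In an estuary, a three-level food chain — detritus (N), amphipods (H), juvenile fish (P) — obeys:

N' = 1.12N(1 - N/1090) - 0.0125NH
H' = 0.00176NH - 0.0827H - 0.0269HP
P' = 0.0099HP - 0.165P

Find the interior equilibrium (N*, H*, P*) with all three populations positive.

From dP/dt = 0: 0.0099H* = 0.165, so H* = 16.7.
From dN/dt = 0: 1.12(1 - N*/1090) = 0.0125·16.7, giving N* = 1090·(1 - 0.186) = 887.
From dH/dt = 0: 0.00176·887 - 0.0827 = 0.0269P*, so P* = 1.48/0.0269 = 55.

N* ≈ 887, H* ≈ 16.7, P* ≈ 55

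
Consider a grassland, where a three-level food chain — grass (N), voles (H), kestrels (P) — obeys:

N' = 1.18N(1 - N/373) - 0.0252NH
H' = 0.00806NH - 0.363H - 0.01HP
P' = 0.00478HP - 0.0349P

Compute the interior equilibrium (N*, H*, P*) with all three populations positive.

N* ≈ 315, H* ≈ 7.3, P* ≈ 217

From dP/dt = 0: 0.00478H* = 0.0349, so H* = 7.3.
From dN/dt = 0: 1.18(1 - N*/373) = 0.0252·7.3, giving N* = 373·(1 - 0.156) = 315.
From dH/dt = 0: 0.00806·315 - 0.363 = 0.01P*, so P* = 2.17/0.01 = 217.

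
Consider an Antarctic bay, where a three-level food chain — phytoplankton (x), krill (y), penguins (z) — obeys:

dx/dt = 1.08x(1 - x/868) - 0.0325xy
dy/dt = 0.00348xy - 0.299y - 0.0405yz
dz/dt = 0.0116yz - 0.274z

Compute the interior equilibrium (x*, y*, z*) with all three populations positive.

From dz/dt = 0: 0.0116y* = 0.274, so y* = 23.6.
From dx/dt = 0: 1.08(1 - x*/868) = 0.0325·23.6, giving x* = 868·(1 - 0.711) = 251.
From dy/dt = 0: 0.00348·251 - 0.299 = 0.0405z*, so z* = 0.575/0.0405 = 14.2.

x* ≈ 251, y* ≈ 23.6, z* ≈ 14.2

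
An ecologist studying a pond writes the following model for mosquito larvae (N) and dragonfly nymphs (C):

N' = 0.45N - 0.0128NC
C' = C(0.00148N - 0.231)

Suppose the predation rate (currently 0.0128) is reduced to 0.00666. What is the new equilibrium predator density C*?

At the interior fixed point, setting dN/dt = 0 with N > 0 fixes C* = (prey growth rate)/(NC coefficient) — independent of the other coefficients.
With the change, C* = 0.45/0.00666 = 67.6; it rises from 35.2.

C* ≈ 67.6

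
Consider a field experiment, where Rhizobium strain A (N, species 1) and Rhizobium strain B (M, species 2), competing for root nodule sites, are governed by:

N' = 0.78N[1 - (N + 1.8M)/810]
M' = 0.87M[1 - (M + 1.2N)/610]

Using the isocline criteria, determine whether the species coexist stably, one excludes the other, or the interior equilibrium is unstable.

unstable coexistence (outcome depends on initial conditions)

Compare the nullcline intercepts: K1/α12 = 810/1.8 = 450 < K2 = 610; K2/α21 = 610/1.2 = 508 < K1 = 810.
Since both are reversed, neither can invade when rare; the interior point is a saddle.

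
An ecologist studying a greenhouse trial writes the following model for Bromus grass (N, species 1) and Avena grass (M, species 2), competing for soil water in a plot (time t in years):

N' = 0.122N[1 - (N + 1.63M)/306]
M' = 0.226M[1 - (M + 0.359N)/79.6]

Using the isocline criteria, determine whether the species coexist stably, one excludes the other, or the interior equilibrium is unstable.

species 1 excludes species 2

Compare the nullcline intercepts: K1/α12 = 306/1.63 = 188 > K2 = 79.6; K2/α21 = 79.6/0.359 = 222 < K1 = 306.
Since the inequalities point opposite ways, species 1 can invade but species 2 cannot.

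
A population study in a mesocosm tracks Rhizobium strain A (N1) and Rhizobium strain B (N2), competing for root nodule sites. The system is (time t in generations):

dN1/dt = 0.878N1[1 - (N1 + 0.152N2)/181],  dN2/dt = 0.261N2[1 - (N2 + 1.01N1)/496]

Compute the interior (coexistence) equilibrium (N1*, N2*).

N1* ≈ 125, N2* ≈ 370

Setting both brackets to zero gives the nullclines N1 + 0.152N2 = 181 and 1.01N1 + N2 = 496.
Substituting N2 = 496 - 1.01N1 into the first: N1(1 - 0.152·1.01) = 181 - 0.152·496.
So N1* = 106/0.846 = 125, and then N2* = 496 - 1.01·125 = 370.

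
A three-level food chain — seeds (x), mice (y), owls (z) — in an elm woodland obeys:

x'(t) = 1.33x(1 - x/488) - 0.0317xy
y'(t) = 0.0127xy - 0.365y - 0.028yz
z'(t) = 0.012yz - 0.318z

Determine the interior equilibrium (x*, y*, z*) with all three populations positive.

x* ≈ 180, y* ≈ 26.5, z* ≈ 68.5

From dz/dt = 0: 0.012y* = 0.318, so y* = 26.5.
From dx/dt = 0: 1.33(1 - x*/488) = 0.0317·26.5, giving x* = 488·(1 - 0.632) = 180.
From dy/dt = 0: 0.0127·180 - 0.365 = 0.028z*, so z* = 1.92/0.028 = 68.5.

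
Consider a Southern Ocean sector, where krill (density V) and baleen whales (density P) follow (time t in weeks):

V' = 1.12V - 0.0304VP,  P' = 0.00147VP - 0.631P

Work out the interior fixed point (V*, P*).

V* ≈ 429, P* ≈ 36.8

Set dP/dt = 0 with P > 0: 0.00147V - 0.631 = 0, so V* = 0.631/0.00147 = 429.
Set dV/dt = 0 with V > 0: 1.12 - 0.0304P = 0, so P* = 1.12/0.0304 = 36.8.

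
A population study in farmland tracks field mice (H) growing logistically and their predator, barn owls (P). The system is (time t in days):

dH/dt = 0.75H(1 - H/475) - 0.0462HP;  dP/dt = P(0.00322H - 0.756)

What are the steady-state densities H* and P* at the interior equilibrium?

H* ≈ 235, P* ≈ 8.21

From dP/dt = 0 with P > 0: 0.00322H* = 0.756, so H* = 235.
Substitute into dH/dt = 0: 0.75(1 - 235/475) = 0.0462P*.
The bracket is 0.506, giving P* = 0.379/0.0462 = 8.21.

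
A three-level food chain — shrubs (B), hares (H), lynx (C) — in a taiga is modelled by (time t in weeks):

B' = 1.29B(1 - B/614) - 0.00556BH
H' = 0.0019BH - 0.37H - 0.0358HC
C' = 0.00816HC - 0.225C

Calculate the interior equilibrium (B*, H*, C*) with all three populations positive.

B* ≈ 541, H* ≈ 27.6, C* ≈ 18.4

From dC/dt = 0: 0.00816H* = 0.225, so H* = 27.6.
From dB/dt = 0: 1.29(1 - B*/614) = 0.00556·27.6, giving B* = 614·(1 - 0.119) = 541.
From dH/dt = 0: 0.0019·541 - 0.37 = 0.0358C*, so C* = 0.658/0.0358 = 18.4.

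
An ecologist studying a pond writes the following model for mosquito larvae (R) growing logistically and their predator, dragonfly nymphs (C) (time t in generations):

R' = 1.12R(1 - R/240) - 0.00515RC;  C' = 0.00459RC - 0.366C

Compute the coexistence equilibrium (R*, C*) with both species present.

From dC/dt = 0 with C > 0: 0.00459R* = 0.366, so R* = 79.7.
Substitute into dR/dt = 0: 1.12(1 - 79.7/240) = 0.00515C*.
The bracket is 0.668, giving C* = 0.748/0.00515 = 145.

R* ≈ 79.7, C* ≈ 145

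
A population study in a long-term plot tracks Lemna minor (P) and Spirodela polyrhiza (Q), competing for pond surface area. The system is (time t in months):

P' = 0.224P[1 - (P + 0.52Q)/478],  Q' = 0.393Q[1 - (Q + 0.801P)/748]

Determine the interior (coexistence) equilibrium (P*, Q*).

P* ≈ 153, Q* ≈ 626

Setting both brackets to zero gives the nullclines P + 0.52Q = 478 and 0.801P + Q = 748.
Substituting Q = 748 - 0.801P into the first: P(1 - 0.52·0.801) = 478 - 0.52·748.
So P* = 89/0.583 = 153, and then Q* = 748 - 0.801·153 = 626.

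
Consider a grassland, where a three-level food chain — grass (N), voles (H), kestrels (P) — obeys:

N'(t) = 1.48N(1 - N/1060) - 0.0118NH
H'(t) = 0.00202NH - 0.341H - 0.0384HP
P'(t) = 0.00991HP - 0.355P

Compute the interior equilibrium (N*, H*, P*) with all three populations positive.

From dP/dt = 0: 0.00991H* = 0.355, so H* = 35.8.
From dN/dt = 0: 1.48(1 - N*/1060) = 0.0118·35.8, giving N* = 1060·(1 - 0.286) = 757.
From dH/dt = 0: 0.00202·757 - 0.341 = 0.0384P*, so P* = 1.19/0.0384 = 31.

N* ≈ 757, H* ≈ 35.8, P* ≈ 31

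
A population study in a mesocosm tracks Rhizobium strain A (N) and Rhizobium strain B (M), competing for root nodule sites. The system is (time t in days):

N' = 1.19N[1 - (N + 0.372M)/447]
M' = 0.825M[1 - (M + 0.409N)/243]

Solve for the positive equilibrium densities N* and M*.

Setting both brackets to zero gives the nullclines N + 0.372M = 447 and 0.409N + M = 243.
Substituting M = 243 - 0.409N into the first: N(1 - 0.372·0.409) = 447 - 0.372·243.
So N* = 357/0.848 = 421, and then M* = 243 - 0.409·421 = 71.

N* ≈ 421, M* ≈ 71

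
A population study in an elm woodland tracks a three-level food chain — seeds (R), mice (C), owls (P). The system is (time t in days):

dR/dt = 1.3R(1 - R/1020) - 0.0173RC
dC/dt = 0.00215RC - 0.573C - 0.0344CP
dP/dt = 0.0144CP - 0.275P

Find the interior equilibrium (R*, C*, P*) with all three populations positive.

R* ≈ 761, C* ≈ 19.1, P* ≈ 30.9

From dP/dt = 0: 0.0144C* = 0.275, so C* = 19.1.
From dR/dt = 0: 1.3(1 - R*/1020) = 0.0173·19.1, giving R* = 1020·(1 - 0.254) = 761.
From dC/dt = 0: 0.00215·761 - 0.573 = 0.0344P*, so P* = 1.06/0.0344 = 30.9.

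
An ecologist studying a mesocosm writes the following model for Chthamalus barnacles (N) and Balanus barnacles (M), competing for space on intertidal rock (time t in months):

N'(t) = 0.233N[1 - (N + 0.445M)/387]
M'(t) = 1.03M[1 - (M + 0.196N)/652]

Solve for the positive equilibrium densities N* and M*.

N* ≈ 106, M* ≈ 631

Setting both brackets to zero gives the nullclines N + 0.445M = 387 and 0.196N + M = 652.
Substituting M = 652 - 0.196N into the first: N(1 - 0.445·0.196) = 387 - 0.445·652.
So N* = 96.9/0.913 = 106, and then M* = 652 - 0.196·106 = 631.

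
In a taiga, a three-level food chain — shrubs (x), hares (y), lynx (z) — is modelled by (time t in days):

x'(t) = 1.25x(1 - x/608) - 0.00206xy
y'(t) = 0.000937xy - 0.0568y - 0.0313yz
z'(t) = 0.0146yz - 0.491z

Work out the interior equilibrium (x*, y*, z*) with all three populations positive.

From dz/dt = 0: 0.0146y* = 0.491, so y* = 33.6.
From dx/dt = 0: 1.25(1 - x*/608) = 0.00206·33.6, giving x* = 608·(1 - 0.0554) = 574.
From dy/dt = 0: 0.000937·574 - 0.0568 = 0.0313z*, so z* = 0.481/0.0313 = 15.4.

x* ≈ 574, y* ≈ 33.6, z* ≈ 15.4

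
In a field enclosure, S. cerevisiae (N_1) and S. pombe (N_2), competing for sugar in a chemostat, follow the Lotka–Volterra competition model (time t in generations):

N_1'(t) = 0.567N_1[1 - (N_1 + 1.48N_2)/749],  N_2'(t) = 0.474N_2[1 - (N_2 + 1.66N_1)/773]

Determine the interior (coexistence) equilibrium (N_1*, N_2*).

N_1* ≈ 271, N_2* ≈ 323

Setting both brackets to zero gives the nullclines N_1 + 1.48N_2 = 749 and 1.66N_1 + N_2 = 773.
Substituting N_2 = 773 - 1.66N_1 into the first: N_1(1 - 1.48·1.66) = 749 - 1.48·773.
So N_1* = -395/-1.46 = 271, and then N_2* = 773 - 1.66·271 = 323.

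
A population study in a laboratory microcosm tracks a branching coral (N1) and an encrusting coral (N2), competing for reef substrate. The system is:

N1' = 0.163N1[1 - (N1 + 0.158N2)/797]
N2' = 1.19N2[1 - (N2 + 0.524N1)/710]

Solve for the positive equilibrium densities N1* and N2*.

Setting both brackets to zero gives the nullclines N1 + 0.158N2 = 797 and 0.524N1 + N2 = 710.
Substituting N2 = 710 - 0.524N1 into the first: N1(1 - 0.158·0.524) = 797 - 0.158·710.
So N1* = 685/0.917 = 747, and then N2* = 710 - 0.524·747 = 319.

N1* ≈ 747, N2* ≈ 319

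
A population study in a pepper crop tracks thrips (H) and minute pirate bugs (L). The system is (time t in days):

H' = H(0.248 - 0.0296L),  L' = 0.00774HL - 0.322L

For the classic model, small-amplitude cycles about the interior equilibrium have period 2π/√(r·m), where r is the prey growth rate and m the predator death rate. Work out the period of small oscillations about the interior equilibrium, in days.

T ≈ 22.2 days

Here r = 0.248 and m = 0.322, so r·m = 0.0799.
ω = √0.0799 = 0.283 per day, hence T = 2π/ω ≈ 22.2 days.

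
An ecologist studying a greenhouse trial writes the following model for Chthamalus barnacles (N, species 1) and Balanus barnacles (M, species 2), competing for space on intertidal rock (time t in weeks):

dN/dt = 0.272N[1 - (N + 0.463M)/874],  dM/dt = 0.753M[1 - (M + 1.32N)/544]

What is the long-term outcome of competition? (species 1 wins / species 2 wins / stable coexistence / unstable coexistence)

Compare the nullcline intercepts: K1/α12 = 874/0.463 = 1890 > K2 = 544; K2/α21 = 544/1.32 = 412 < K1 = 874.
Since the inequalities point opposite ways, species 1 can invade but species 2 cannot.

species 1 excludes species 2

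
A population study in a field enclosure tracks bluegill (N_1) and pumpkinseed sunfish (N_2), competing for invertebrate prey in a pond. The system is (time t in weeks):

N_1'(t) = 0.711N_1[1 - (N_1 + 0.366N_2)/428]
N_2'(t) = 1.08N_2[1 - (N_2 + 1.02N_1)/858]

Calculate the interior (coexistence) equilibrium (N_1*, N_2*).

Setting both brackets to zero gives the nullclines N_1 + 0.366N_2 = 428 and 1.02N_1 + N_2 = 858.
Substituting N_2 = 858 - 1.02N_1 into the first: N_1(1 - 0.366·1.02) = 428 - 0.366·858.
So N_1* = 114/0.627 = 182, and then N_2* = 858 - 1.02·182 = 672.

N_1* ≈ 182, N_2* ≈ 672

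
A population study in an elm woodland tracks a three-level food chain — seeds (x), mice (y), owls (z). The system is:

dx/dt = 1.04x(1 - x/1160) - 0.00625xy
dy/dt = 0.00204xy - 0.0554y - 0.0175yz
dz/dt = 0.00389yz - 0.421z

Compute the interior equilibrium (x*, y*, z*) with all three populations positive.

x* ≈ 406, y* ≈ 108, z* ≈ 44.1

From dz/dt = 0: 0.00389y* = 0.421, so y* = 108.
From dx/dt = 0: 1.04(1 - x*/1160) = 0.00625·108, giving x* = 1160·(1 - 0.65) = 406.
From dy/dt = 0: 0.00204·406 - 0.0554 = 0.0175z*, so z* = 0.772/0.0175 = 44.1.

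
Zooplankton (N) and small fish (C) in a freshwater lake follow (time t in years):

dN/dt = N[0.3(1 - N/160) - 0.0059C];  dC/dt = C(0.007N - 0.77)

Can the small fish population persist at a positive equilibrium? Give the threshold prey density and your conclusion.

The predator equation gives dC/dt > 0 only when N > 0.77/0.007 = 110.
Without the predator, N → K = 160. Since 160 > 110, the predator can invade and persist.

Threshold N = 110; K > 110, so yes, the predator persists.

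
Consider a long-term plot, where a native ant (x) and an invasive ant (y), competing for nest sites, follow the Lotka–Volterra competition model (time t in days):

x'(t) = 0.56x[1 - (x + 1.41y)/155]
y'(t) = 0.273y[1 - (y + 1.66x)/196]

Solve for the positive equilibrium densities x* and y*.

Setting both brackets to zero gives the nullclines x + 1.41y = 155 and 1.66x + y = 196.
Substituting y = 196 - 1.66x into the first: x(1 - 1.41·1.66) = 155 - 1.41·196.
So x* = -121/-1.34 = 90.5, and then y* = 196 - 1.66·90.5 = 45.7.

x* ≈ 90.5, y* ≈ 45.7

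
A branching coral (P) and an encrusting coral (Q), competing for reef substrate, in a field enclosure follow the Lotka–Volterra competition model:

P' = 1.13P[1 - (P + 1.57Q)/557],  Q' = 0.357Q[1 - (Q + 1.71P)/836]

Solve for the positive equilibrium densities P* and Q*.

Setting both brackets to zero gives the nullclines P + 1.57Q = 557 and 1.71P + Q = 836.
Substituting Q = 836 - 1.71P into the first: P(1 - 1.57·1.71) = 557 - 1.57·836.
So P* = -756/-1.68 = 448, and then Q* = 836 - 1.71·448 = 69.1.

P* ≈ 448, Q* ≈ 69.1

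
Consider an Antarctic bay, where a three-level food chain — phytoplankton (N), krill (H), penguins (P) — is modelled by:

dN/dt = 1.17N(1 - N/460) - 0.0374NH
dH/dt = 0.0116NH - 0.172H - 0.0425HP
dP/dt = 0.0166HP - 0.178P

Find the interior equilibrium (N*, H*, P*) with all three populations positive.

From dP/dt = 0: 0.0166H* = 0.178, so H* = 10.7.
From dN/dt = 0: 1.17(1 - N*/460) = 0.0374·10.7, giving N* = 460·(1 - 0.343) = 302.
From dH/dt = 0: 0.0116·302 - 0.172 = 0.0425P*, so P* = 3.34/0.0425 = 78.5.

N* ≈ 302, H* ≈ 10.7, P* ≈ 78.5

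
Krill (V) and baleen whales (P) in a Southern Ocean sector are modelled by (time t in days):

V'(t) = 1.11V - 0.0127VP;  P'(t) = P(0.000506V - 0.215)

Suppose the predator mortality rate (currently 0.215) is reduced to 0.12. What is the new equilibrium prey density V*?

V* ≈ 237

At the interior fixed point, setting dP/dt = 0 with P > 0 fixes V* = (predator death rate)/(VP coefficient) — independent of the other coefficients.
With the change, V* = 0.12/0.000506 = 237; it falls from 425.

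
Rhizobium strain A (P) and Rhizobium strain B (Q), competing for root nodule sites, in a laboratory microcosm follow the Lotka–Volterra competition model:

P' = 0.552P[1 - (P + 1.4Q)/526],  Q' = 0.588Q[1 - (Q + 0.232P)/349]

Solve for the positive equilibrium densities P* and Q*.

Setting both brackets to zero gives the nullclines P + 1.4Q = 526 and 0.232P + Q = 349.
Substituting Q = 349 - 0.232P into the first: P(1 - 1.4·0.232) = 526 - 1.4·349.
So P* = 37.4/0.675 = 55.4, and then Q* = 349 - 0.232·55.4 = 336.

P* ≈ 55.4, Q* ≈ 336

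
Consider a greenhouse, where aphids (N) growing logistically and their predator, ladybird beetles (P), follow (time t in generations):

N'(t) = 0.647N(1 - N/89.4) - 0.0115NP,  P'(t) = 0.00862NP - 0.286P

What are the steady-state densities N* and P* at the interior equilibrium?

N* ≈ 33.2, P* ≈ 35.4

From dP/dt = 0 with P > 0: 0.00862N* = 0.286, so N* = 33.2.
Substitute into dN/dt = 0: 0.647(1 - 33.2/89.4) = 0.0115P*.
The bracket is 0.629, giving P* = 0.407/0.0115 = 35.4.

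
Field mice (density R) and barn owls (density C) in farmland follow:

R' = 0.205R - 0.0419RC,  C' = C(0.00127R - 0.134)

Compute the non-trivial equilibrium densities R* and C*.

R* ≈ 106, C* ≈ 4.89

Set dC/dt = 0 with C > 0: 0.00127R - 0.134 = 0, so R* = 0.134/0.00127 = 106.
Set dR/dt = 0 with R > 0: 0.205 - 0.0419C = 0, so C* = 0.205/0.0419 = 4.89.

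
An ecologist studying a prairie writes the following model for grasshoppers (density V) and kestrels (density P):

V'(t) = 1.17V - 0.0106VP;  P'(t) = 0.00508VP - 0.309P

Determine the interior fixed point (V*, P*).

Set dP/dt = 0 with P > 0: 0.00508V - 0.309 = 0, so V* = 0.309/0.00508 = 60.8.
Set dV/dt = 0 with V > 0: 1.17 - 0.0106P = 0, so P* = 1.17/0.0106 = 110.

V* ≈ 60.8, P* ≈ 110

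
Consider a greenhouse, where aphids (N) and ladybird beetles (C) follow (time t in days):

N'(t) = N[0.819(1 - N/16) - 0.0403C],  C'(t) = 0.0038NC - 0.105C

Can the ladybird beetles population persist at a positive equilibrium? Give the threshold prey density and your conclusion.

Threshold N = 27.6; K < 27.6, so no, the predator goes extinct.

The predator equation gives dC/dt > 0 only when N > 0.105/0.0038 = 27.6.
Without the predator, N → K = 16. Since 16 < 27.6, the predator cannot invade.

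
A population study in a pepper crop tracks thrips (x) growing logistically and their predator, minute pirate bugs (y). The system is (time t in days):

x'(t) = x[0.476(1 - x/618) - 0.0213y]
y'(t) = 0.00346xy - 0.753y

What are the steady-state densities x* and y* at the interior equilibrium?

From dy/dt = 0 with y > 0: 0.00346x* = 0.753, so x* = 218.
Substitute into dx/dt = 0: 0.476(1 - 218/618) = 0.0213y*.
The bracket is 0.648, giving y* = 0.308/0.0213 = 14.5.

x* ≈ 218, y* ≈ 14.5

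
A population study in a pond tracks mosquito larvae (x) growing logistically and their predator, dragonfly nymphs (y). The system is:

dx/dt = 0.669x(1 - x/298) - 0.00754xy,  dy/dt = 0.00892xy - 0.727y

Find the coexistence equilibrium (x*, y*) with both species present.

x* ≈ 81.5, y* ≈ 64.5

From dy/dt = 0 with y > 0: 0.00892x* = 0.727, so x* = 81.5.
Substitute into dx/dt = 0: 0.669(1 - 81.5/298) = 0.00754y*.
The bracket is 0.727, giving y* = 0.486/0.00754 = 64.5.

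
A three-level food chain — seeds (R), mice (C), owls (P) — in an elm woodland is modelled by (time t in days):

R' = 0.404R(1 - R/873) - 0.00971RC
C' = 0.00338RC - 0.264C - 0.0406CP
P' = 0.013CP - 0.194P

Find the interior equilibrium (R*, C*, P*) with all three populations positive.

From dP/dt = 0: 0.013C* = 0.194, so C* = 14.9.
From dR/dt = 0: 0.404(1 - R*/873) = 0.00971·14.9, giving R* = 873·(1 - 0.359) = 560.
From dC/dt = 0: 0.00338·560 - 0.264 = 0.0406P*, so P* = 1.63/0.0406 = 40.1.

R* ≈ 560, C* ≈ 14.9, P* ≈ 40.1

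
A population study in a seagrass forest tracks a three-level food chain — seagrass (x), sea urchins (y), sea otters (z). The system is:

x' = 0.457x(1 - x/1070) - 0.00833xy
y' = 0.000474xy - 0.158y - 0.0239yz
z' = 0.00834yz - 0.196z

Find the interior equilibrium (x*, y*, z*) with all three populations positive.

x* ≈ 612, y* ≈ 23.5, z* ≈ 5.52

From dz/dt = 0: 0.00834y* = 0.196, so y* = 23.5.
From dx/dt = 0: 0.457(1 - x*/1070) = 0.00833·23.5, giving x* = 1070·(1 - 0.428) = 612.
From dy/dt = 0: 0.000474·612 - 0.158 = 0.0239z*, so z* = 0.132/0.0239 = 5.52.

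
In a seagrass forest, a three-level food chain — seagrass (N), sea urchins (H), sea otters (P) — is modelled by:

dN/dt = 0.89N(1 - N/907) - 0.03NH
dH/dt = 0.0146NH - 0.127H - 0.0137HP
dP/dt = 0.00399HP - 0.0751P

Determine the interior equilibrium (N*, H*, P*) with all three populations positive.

From dP/dt = 0: 0.00399H* = 0.0751, so H* = 18.8.
From dN/dt = 0: 0.89(1 - N*/907) = 0.03·18.8, giving N* = 907·(1 - 0.634) = 332.
From dH/dt = 0: 0.0146·332 - 0.127 = 0.0137P*, so P* = 4.71/0.0137 = 344.

N* ≈ 332, H* ≈ 18.8, P* ≈ 344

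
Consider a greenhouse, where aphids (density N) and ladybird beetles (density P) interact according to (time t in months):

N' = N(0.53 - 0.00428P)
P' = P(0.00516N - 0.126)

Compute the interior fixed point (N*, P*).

Set dP/dt = 0 with P > 0: 0.00516N - 0.126 = 0, so N* = 0.126/0.00516 = 24.4.
Set dN/dt = 0 with N > 0: 0.53 - 0.00428P = 0, so P* = 0.53/0.00428 = 124.

N* ≈ 24.4, P* ≈ 124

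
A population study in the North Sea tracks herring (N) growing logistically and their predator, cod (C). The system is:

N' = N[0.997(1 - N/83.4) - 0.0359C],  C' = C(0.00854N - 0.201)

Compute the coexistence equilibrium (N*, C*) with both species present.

From dC/dt = 0 with C > 0: 0.00854N* = 0.201, so N* = 23.5.
Substitute into dN/dt = 0: 0.997(1 - 23.5/83.4) = 0.0359C*.
The bracket is 0.718, giving C* = 0.716/0.0359 = 19.9.

N* ≈ 23.5, C* ≈ 19.9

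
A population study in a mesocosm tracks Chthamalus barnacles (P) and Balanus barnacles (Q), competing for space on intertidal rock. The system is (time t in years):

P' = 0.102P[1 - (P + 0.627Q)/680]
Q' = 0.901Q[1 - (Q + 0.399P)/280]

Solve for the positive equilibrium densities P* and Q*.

P* ≈ 673, Q* ≈ 11.6

Setting both brackets to zero gives the nullclines P + 0.627Q = 680 and 0.399P + Q = 280.
Substituting Q = 280 - 0.399P into the first: P(1 - 0.627·0.399) = 680 - 0.627·280.
So P* = 504/0.75 = 673, and then Q* = 280 - 0.399·673 = 11.6.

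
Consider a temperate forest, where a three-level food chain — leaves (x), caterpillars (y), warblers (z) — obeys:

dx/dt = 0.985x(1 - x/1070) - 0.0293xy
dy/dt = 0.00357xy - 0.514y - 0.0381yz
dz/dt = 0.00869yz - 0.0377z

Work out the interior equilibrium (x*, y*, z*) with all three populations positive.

x* ≈ 932, y* ≈ 4.34, z* ≈ 73.8

From dz/dt = 0: 0.00869y* = 0.0377, so y* = 4.34.
From dx/dt = 0: 0.985(1 - x*/1070) = 0.0293·4.34, giving x* = 1070·(1 - 0.129) = 932.
From dy/dt = 0: 0.00357·932 - 0.514 = 0.0381z*, so z* = 2.81/0.0381 = 73.8.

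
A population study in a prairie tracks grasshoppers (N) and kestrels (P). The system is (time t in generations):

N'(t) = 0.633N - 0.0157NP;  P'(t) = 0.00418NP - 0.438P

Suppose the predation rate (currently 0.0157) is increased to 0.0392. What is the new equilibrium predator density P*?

At the interior fixed point, setting dN/dt = 0 with N > 0 fixes P* = (prey growth rate)/(NP coefficient) — independent of the other coefficients.
With the change, P* = 0.633/0.0392 = 16.1; it falls from 40.3.

P* ≈ 16.1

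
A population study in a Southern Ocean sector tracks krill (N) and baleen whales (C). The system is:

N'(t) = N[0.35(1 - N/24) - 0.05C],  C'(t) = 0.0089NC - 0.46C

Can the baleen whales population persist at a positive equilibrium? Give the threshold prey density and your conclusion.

The predator equation gives dC/dt > 0 only when N > 0.46/0.0089 = 51.7.
Without the predator, N → K = 24. Since 24 < 51.7, the predator cannot invade.

Threshold N = 51.7; K < 51.7, so no, the predator goes extinct.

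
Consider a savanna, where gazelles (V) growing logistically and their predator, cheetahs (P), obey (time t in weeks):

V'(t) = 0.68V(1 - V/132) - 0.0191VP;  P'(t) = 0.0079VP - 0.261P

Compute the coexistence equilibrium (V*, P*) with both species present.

V* ≈ 33, P* ≈ 26.7

From dP/dt = 0 with P > 0: 0.0079V* = 0.261, so V* = 33.
Substitute into dV/dt = 0: 0.68(1 - 33/132) = 0.0191P*.
The bracket is 0.75, giving P* = 0.51/0.0191 = 26.7.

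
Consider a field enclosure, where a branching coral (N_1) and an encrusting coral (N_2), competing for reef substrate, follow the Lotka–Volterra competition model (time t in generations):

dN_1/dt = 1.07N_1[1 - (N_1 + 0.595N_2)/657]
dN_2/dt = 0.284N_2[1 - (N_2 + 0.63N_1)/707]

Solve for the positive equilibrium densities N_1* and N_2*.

Setting both brackets to zero gives the nullclines N_1 + 0.595N_2 = 657 and 0.63N_1 + N_2 = 707.
Substituting N_2 = 707 - 0.63N_1 into the first: N_1(1 - 0.595·0.63) = 657 - 0.595·707.
So N_1* = 236/0.625 = 378, and then N_2* = 707 - 0.63·378 = 469.

N_1* ≈ 378, N_2* ≈ 469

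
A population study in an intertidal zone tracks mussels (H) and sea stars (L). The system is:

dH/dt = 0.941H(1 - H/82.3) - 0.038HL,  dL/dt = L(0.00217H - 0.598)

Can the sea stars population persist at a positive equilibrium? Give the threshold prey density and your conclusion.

Threshold H = 276; K < 276, so no, the predator goes extinct.

The predator equation gives dL/dt > 0 only when H > 0.598/0.00217 = 276.
Without the predator, H → K = 82.3. Since 82.3 < 276, the predator cannot invade.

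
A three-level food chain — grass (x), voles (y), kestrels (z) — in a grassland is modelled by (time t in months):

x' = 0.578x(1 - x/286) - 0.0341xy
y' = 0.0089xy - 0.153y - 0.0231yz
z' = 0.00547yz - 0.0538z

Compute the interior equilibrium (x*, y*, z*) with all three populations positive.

From dz/dt = 0: 0.00547y* = 0.0538, so y* = 9.84.
From dx/dt = 0: 0.578(1 - x*/286) = 0.0341·9.84, giving x* = 286·(1 - 0.58) = 120.
From dy/dt = 0: 0.0089·120 - 0.153 = 0.0231z*, so z* = 0.915/0.0231 = 39.6.

x* ≈ 120, y* ≈ 9.84, z* ≈ 39.6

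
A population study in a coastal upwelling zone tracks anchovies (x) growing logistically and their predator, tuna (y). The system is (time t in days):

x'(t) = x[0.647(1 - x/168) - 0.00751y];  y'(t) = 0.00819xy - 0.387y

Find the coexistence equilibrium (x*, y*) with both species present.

x* ≈ 47.3, y* ≈ 61.9

From dy/dt = 0 with y > 0: 0.00819x* = 0.387, so x* = 47.3.
Substitute into dx/dt = 0: 0.647(1 - 47.3/168) = 0.00751y*.
The bracket is 0.719, giving y* = 0.465/0.00751 = 61.9.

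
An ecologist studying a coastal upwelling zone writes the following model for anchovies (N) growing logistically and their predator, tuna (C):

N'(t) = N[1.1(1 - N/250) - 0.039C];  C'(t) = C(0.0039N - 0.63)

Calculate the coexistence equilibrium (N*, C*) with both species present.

N* ≈ 162, C* ≈ 9.98

From dC/dt = 0 with C > 0: 0.0039N* = 0.63, so N* = 162.
Substitute into dN/dt = 0: 1.1(1 - 162/250) = 0.039C*.
The bracket is 0.354, giving C* = 0.389/0.039 = 9.98.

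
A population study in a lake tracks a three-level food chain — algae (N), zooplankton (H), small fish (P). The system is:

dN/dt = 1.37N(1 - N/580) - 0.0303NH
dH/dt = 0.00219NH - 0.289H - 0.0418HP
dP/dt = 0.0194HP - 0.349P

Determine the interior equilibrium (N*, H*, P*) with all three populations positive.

N* ≈ 349, H* ≈ 18, P* ≈ 11.4

From dP/dt = 0: 0.0194H* = 0.349, so H* = 18.
From dN/dt = 0: 1.37(1 - N*/580) = 0.0303·18, giving N* = 580·(1 - 0.398) = 349.
From dH/dt = 0: 0.00219·349 - 0.289 = 0.0418P*, so P* = 0.476/0.0418 = 11.4.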